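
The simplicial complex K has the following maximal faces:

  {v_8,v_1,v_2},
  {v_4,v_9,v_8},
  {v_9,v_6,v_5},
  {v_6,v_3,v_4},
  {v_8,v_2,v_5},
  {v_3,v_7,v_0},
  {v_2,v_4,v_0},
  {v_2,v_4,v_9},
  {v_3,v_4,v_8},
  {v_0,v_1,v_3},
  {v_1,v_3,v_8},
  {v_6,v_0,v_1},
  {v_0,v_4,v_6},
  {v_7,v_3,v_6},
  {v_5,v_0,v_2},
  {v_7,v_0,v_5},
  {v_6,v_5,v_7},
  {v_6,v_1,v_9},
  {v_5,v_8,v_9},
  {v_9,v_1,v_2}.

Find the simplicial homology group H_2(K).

H_2 ≅ 0.

Take the total order v_0 < v_1 < v_2 < v_3 < v_4 < v_5 < v_6 < v_7 < v_8 < v_9 on the vertex set. Then K (dimension 2) consists of the simplices:

  0-simplices (10): [v_0], [v_1], [v_2], [v_3], [v_4], [v_5], [v_6], [v_7], [v_8], [v_9]
  1-simplices (30): (30 of them)
  2-simplices (20): (20 of them)

so the chain groups are C_0 ≅ Z^10, C_1 ≅ Z^30, C_2 ≅ Z^20.

The boundary map ∂_1: C_1 → C_0 maps an edge to its endpoints' difference, ∂[p,q] = q − p.
The 10×30 boundary matrix has rank 9 and Smith normal form diag(1,1,1,1,1,1,1,1,1).

Boundary ∂_2: C_2 → C_1 sends each 2-simplex [p,q,r] to [q,r] − [p,r] + [p,q]. For instance
  ∂[v_2,v_4,v_9] = [v_4,v_9] − [v_2,v_9] + [v_2,v_4],
  ∂[v_5,v_6,v_9] = [v_6,v_9] − [v_5,v_9] + [v_5,v_6].
This gives a 30×20 integer matrix of rank 20; reducing to Smith normal form yields diagonal entries (1,1,1,1,1,1,1,1,1,1,1,1,1,1,1,1,1,1,1,2).

Now H_k = ker ∂_k / im ∂_{k+1}, so:

  H_2: rank ker ∂_2 − rank ∂_3 = (20 − 20) − 0 = 0, and there is no ∂_3, so H_2 ≅ 0.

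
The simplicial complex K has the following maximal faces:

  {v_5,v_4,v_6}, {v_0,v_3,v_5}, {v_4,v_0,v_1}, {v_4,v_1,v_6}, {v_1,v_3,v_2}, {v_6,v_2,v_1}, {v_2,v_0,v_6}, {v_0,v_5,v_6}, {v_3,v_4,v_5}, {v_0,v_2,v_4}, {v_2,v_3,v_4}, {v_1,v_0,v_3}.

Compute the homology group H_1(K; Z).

H_1 ≅ Z/2.

Order the vertices as v_0 < v_1 < v_2 < v_3 < v_4 < v_5 < v_6. Listing each simplex with vertices in this order, K has dimension 2 with simplices:

  0-simplices (7): [v_0], [v_1], [v_2], [v_3], [v_4], [v_5], [v_6]
  1-simplices (18): (18 of them)
  2-simplices (12): (12 of them)

so the chain groups are C_0 ≅ Z^7, C_1 ≅ Z^18, C_2 ≅ Z^12.

Boundary ∂_1: C_1 → C_0 sends each edge [p,q] (with p < q) to q − p.
The 7×18 boundary matrix has rank 6 and Smith normal form diag(1,1,1,1,1,1).

The boundary map ∂_2: C_2 → C_1 acts by ∂[p,q,r] = [q,r] − [p,r] + [p,q]. For instance
  ∂[v_0,v_2,v_4] = [v_2,v_4] − [v_0,v_4] + [v_0,v_2],
  ∂[v_2,v_3,v_4] = [v_3,v_4] − [v_2,v_4] + [v_2,v_3].
The resulting 18×12 matrix has rank 12, and its Smith normal form has invariant factors (1,1,1,1,1,1,1,1,1,1,1,2).

Reading off H_k = ker ∂_k / im ∂_{k+1}:

  H_1: rank ker ∂_1 − rank ∂_2 = (18 − 6) − 12 = 0, and ∂_2 has invariant factor 2 > 1, so H_1 ≅ Z/2.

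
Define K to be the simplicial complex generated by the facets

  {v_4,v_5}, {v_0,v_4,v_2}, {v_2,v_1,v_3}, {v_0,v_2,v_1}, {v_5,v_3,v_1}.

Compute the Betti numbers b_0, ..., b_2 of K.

b_0 = 1, b_1 = 1, b_2 = 0.

We work with the vertex ordering v_0 < v_1 < v_2 < v_3 < v_4 < v_5. The simplices of K, each written with vertices in increasing order, are:

  0-simplices (6): [v_0], [v_1], [v_2], [v_3], [v_4], [v_5]
  1-simplices (10): [v_0,v_1], [v_0,v_2], [v_0,v_4], [v_1,v_2], [v_1,v_3], [v_1,v_5], [v_2,v_3], [v_2,v_4], [v_3,v_5], [v_4,v_5]
  2-simplices (4): [v_0,v_1,v_2], [v_0,v_2,v_4], [v_1,v_2,v_3], [v_1,v_3,v_5]

Hence C_0 ≅ Z^6, C_1 ≅ Z^10, C_2 ≅ Z^4.

The boundary map ∂_1: C_1 → C_0 sends each edge [p,q] (with p < q) to q − p. For instance
  ∂[v_1,v_5] = [v_5] − [v_1].
The resulting 6×10 matrix has rank 5, and its Smith normal form has invariant factors (1,1,1,1,1).

Boundary ∂_2: C_2 → C_1 sends each 2-simplex [p,q,r] to [q,r] − [p,r] + [p,q]. For instance
  ∂[v_0,v_2,v_4] = [v_2,v_4] − [v_0,v_4] + [v_0,v_2],
  ∂[v_0,v_1,v_2] = [v_1,v_2] − [v_0,v_2] + [v_0,v_1].
As a 10×4 matrix over Z this has rank 4, with invariant factors (1,1,1,1).

Reading off H_k = ker ∂_k / im ∂_{k+1}:

  H_0: rank C_0 − rank ∂_1 = 6 − 5 = 1, and the invariant factors of ∂_1 are all 1, so H_0 = Z.
  H_1: rank ker ∂_1 − rank ∂_2 = (10 − 5) − 4 = 1, and the invariant factors of ∂_2 are all 1, so H_1 = Z.
  H_2: rank ker ∂_2 − rank ∂_3 = (4 − 4) − 0 = 0, and there is no ∂_3, so H_2 = 0.

Hence the Betti numbers are b_0 = 1, b_1 = 1, b_2 = 0.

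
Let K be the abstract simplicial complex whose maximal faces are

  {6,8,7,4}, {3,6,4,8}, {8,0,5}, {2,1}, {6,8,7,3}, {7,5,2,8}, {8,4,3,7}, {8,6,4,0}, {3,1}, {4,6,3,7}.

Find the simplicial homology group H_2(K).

H_2 = 0.

Fix the vertex order 0 < 1 < 2 < 3 < 4 < 5 < 6 < 7 < 8 and write every simplex with vertices in increasing order. Then dim K = 3 and the simplices of K are:

  0-simplices (9): [0], [1], [2], [3], [4], [5], [6], [7], [8]
  1-simplices (21): [0,4], [0,5], [0,6], [0,8], [1,2], [1,3], [2,5], [2,7], [2,8], [3,4], [3,6], [3,7], [3,8], [4,6], [4,7], [4,8], [5,7], [5,8], [6,7], [6,8], [7,8]
  2-simplices (18): [0,4,6], [0,4,8], [0,5,8], [0,6,8], [2,5,7], [2,5,8], [2,7,8], [3,4,6], [3,4,7], [3,4,8], [3,6,7], [3,6,8], [3,7,8], [4,6,7], [4,6,8], [4,7,8], [5,7,8], [6,7,8]
  3-simplices (7): [0,4,6,8], [2,5,7,8], [3,4,6,7], [3,4,6,8], [3,4,7,8], [3,6,7,8], [4,6,7,8]

Hence C_0 ≅ Z^9, C_1 ≅ Z^21, C_2 ≅ Z^18, C_3 ≅ Z^7.

∂_1: C_1 → C_0 sends each edge [p,q] (with p < q) to q − p.
As a 9×21 matrix over Z this has rank 8, with invariant factors (1,1,1,1,1,1,1,1).

The boundary map ∂_2: C_2 → C_1 maps a triangle to the signed sum of its edges. For instance
  ∂[4,6,8] = [6,8] − [4,8] + [4,6],
  ∂[3,6,8] = [6,8] − [3,8] + [3,6].
The 21×18 boundary matrix has rank 12 and Smith normal form diag(1,1,1,1,1,1,1,1,1,1,1,1).

The boundary map ∂_3: C_3 → C_2 sends each 3-simplex σ to the alternating sum Σ_i (−1)^i (σ with its i-th vertex removed). For instance
  ∂[3,4,6,8] = [4,6,8] − [3,6,8] + [3,4,8] − [3,4,6],
  ∂[3,4,7,8] = [4,7,8] − [3,7,8] + [3,4,8] − [3,4,7].
As a 18×7 matrix over Z this has rank 6, with invariant factors (1,1,1,1,1,1).

From H_k ≅ ker(∂_k) / im(∂_{k+1}) we obtain:

  H_2: rank ker ∂_2 − rank ∂_3 = (18 − 12) − 6 = 0, and the invariant factors of ∂_3 are all 1, so H_2 ≅ 0.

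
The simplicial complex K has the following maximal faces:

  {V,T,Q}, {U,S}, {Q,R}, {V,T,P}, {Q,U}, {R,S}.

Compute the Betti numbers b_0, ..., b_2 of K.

b_0 = 1, b_1 = 1, b_2 = 0.

We work with the vertex ordering P < Q < R < S < T < U < V. The simplices of K, each written with vertices in increasing order, are:

  0-simplices (7): P, Q, R, S, T, U, V
  1-simplices (9): PT, PV, QR, QT, QU, QV, RS, SU, TV
  2-simplices (2): PTV, QTV

so the chain groups are C_0 ≅ Z^7, C_1 ≅ Z^9, C_2 ≅ Z^2.

∂_1: C_1 → C_0 sends each edge [p,q] (with p < q) to q − p.
As a 7×9 matrix over Z this has rank 6, with invariant factors (1,1,1,1,1,1).

∂_2: C_2 → C_1 acts by ∂[p,q,r] = [q,r] − [p,r] + [p,q]. For instance
  ∂QTV = TV − QV + QT,
  ∂PTV = TV − PV + PT.
As a 9×2 matrix over Z this has rank 2, with invariant factors (1,1).

Now H_k = ker ∂_k / im ∂_{k+1}, so:

  H_0: rank C_0 − rank ∂_1 = 7 − 6 = 1, and the invariant factors of ∂_1 are all 1, so H_0 = Z.
  H_1: rank ker ∂_1 − rank ∂_2 = (9 − 6) − 2 = 1, and the invariant factors of ∂_2 are all 1, so H_1 = Z.
  H_2: rank ker ∂_2 − rank ∂_3 = (2 − 2) − 0 = 0, and there is no ∂_3, so H_2 = 0.

Hence the Betti numbers are b_0 = 1, b_1 = 1, b_2 = 0.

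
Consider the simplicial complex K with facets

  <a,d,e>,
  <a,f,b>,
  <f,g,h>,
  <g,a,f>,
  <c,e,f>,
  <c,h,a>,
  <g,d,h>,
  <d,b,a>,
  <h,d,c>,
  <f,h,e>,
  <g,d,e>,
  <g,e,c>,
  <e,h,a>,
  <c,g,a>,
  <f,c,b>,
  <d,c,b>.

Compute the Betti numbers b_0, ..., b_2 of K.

Take the total order a < b < c < d < e < f < g < h on the vertex set. Then K (dimension 2) consists of the simplices:

  0-simplices (8): a, b, c, d, e, f, g, h
  1-simplices (24): ab, ac, ad, ae, af, ag, ah, bc, bd, bf, cd, ce, cf, cg, ch, de, dg, dh, ef, eg, eh, fg, fh, gh
  2-simplices (16): abd, abf, acg, ach, ade, aeh, afg, bcd, bcf, cdh, cef, ceg, deg, dgh, efh, fgh

giving chain groups C_0 ≅ Z^8, C_1 ≅ Z^24, C_2 ≅ Z^16.

Boundary ∂_1: C_1 → C_0 maps an edge to its endpoints' difference, ∂[p,q] = q − p.
The 8×24 boundary matrix has rank 7 and Smith normal form diag(1,1,1,1,1,1,1).

Boundary ∂_2: C_2 → C_1 sends each 2-simplex [p,q,r] to [q,r] − [p,r] + [p,q]. For instance
  ∂afg = fg − ag + af,
  ∂fgh = gh − fh + fg.
The resulting 24×16 matrix has rank 15, and its Smith normal form has invariant factors (1,1,1,1,1,1,1,1,1,1,1,1,1,1,1).

Computing H_k = (kernel of ∂_k) / (image of ∂_{k+1}):

  H_0: rank C_0 − rank ∂_1 = 8 − 7 = 1, and the invariant factors of ∂_1 are all 1, so H_0 ≅ Z.
  H_1: rank ker ∂_1 − rank ∂_2 = (24 − 7) − 15 = 2, and the invariant factors of ∂_2 are all 1, so H_1 ≅ Z^2.
  H_2: rank ker ∂_2 − rank ∂_3 = (16 − 15) − 0 = 1, and there is no ∂_3, so H_2 ≅ Z.

(K is a triangulation of the torus T^2.)

Hence the Betti numbers are b_0 = 1, b_1 = 2, b_2 = 1.

b_0 = 1, b_1 = 2, b_2 = 1.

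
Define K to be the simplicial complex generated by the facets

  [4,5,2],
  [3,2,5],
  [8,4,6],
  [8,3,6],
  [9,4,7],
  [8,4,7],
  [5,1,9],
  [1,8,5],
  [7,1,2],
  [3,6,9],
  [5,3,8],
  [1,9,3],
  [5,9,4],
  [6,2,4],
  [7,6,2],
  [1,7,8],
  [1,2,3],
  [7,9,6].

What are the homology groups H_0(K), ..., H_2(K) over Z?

H_0 = Z,  H_1 = Z ⊕ Z/2,  H_2 = 0.

Take the total order 1 < 2 < 3 < 4 < 5 < 6 < 7 < 8 < 9 on the vertex set. Then K (dimension 2) consists of the simplices:

  0-simplices (9): [1], [2], [3], [4], [5], [6], [7], [8], [9]
  1-simplices (27): (27 of them)
  2-simplices (18): [1,2,3], [1,2,7], [1,3,9], [1,5,8], [1,5,9], [1,7,8], [2,3,5], [2,4,5], [2,4,6], [2,6,7], [3,5,8], [3,6,8], [3,6,9], [4,5,9], [4,6,8], [4,7,8], [4,7,9], [6,7,9]

giving chain groups C_0 ≅ Z^9, C_1 ≅ Z^27, C_2 ≅ Z^18.

Boundary ∂_1: C_1 → C_0 sends each edge [p,q] (with p < q) to q − p. For instance
  ∂[4,5] = [5] − [4].
The 9×27 boundary matrix has rank 8 and Smith normal form diag(1,1,1,1,1,1,1,1).

Boundary ∂_2: C_2 → C_1 acts by ∂[p,q,r] = [q,r] − [p,r] + [p,q]. For instance
  ∂[2,4,5] = [4,5] − [2,5] + [2,4],
  ∂[1,2,7] = [2,7] − [1,7] + [1,2].
As a 27×18 matrix over Z this has rank 18, with invariant factors (1,1,1,1,1,1,1,1,1,1,1,1,1,1,1,1,1,2).

Computing H_k = (kernel of ∂_k) / (image of ∂_{k+1}):

  H_0: rank C_0 − rank ∂_1 = 9 − 8 = 1, and the invariant factors of ∂_1 are all 1, so H_0 ≅ Z.
  H_1: rank ker ∂_1 − rank ∂_2 = (27 − 8) − 18 = 1, and ∂_2 has invariant factor 2 > 1, so H_1 ≅ Z ⊕ Z/2.
  H_2: rank ker ∂_2 − rank ∂_3 = (18 − 18) − 0 = 0, and there is no ∂_3, so H_2 ≅ 0.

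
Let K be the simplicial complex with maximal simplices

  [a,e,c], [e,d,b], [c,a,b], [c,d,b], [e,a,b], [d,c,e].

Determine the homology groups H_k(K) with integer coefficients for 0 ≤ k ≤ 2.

K has 5 vertices, 9 edges, 6 triangles.
rank ∂_0 = 0, rank ∂_1 = 4 ⇒ b_0 = 5 − 0 − 4 = 1; all invariant factors of ∂_1 are 1 so no torsion. So H_0 ≅ Z.
rank ∂_1 = 4, rank ∂_2 = 5 ⇒ b_1 = 9 − 4 − 5 = 0; all invariant factors of ∂_2 are 1 so no torsion. So H_1 ≅ 0.
rank ∂_2 = 5, rank ∂_3 = 0 ⇒ b_2 = 6 − 5 − 0 = 1. So H_2 ≅ Z.

H_0 ≅ Z,  H_1 = 0,  H_2 ≅ Z.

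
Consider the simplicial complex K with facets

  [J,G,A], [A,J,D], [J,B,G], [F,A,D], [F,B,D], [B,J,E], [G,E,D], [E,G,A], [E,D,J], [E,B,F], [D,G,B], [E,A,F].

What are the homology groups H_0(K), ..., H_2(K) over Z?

We work with the vertex ordering A < B < D < E < F < G < J. The simplices of K, each written with vertices in increasing order, are:

  0-simplices (7): A, B, D, E, F, G, J
  1-simplices (18): AD, AE, AF, AG, AJ, BD, BE, BF, BG, BJ, DE, DF, DG, DJ, EF, EG, EJ, GJ
  2-simplices (12): ADF, ADJ, AEF, AEG, AGJ, BDF, BDG, BEF, BEJ, BGJ, DEG, DEJ

Hence C_0 ≅ Z^7, C_1 ≅ Z^18, C_2 ≅ Z^12.

Boundary ∂_1: C_1 → C_0 sends each edge [p,q] (with p < q) to q − p.
This gives a 7×18 integer matrix of rank 6; reducing to Smith normal form yields diagonal entries (1,1,1,1,1,1).

The boundary map ∂_2: C_2 → C_1 acts by ∂[p,q,r] = [q,r] − [p,r] + [p,q]. For instance
  ∂ADF = DF − AF + AD,
  ∂AEG = EG − AG + AE.
This gives a 18×12 integer matrix of rank 12; reducing to Smith normal form yields diagonal entries (1,1,1,1,1,1,1,1,1,1,1,2).

From H_k ≅ ker(∂_k) / im(∂_{k+1}) we obtain:

  H_0: rank C_0 − rank ∂_1 = 7 − 6 = 1, and the invariant factors of ∂_1 are all 1, so H_0 = Z.
  H_1: rank ker ∂_1 − rank ∂_2 = (18 − 6) − 12 = 0, and ∂_2 has invariant factor 2 > 1, so H_1 = Z/2.
  H_2: rank ker ∂_2 − rank ∂_3 = (12 − 12) − 0 = 0, and there is no ∂_3, so H_2 = 0.

H_0 ≅ Z,  H_1 ≅ Z/2,  H_2 = 0.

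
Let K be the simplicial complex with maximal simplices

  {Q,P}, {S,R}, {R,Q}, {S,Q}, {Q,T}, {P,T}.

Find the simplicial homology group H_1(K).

H_1 = Z^2.

We work with the vertex ordering P < Q < R < S < T. The simplices of K, each written with vertices in increasing order, are:

  0-simplices (5): P, Q, R, S, T
  1-simplices (6): PQ, PT, QR, QS, QT, RS

giving chain groups C_0 ≅ Z^5, C_1 ≅ Z^6.

The boundary map ∂_1: C_1 → C_0 maps an edge to its endpoints' difference, ∂[p,q] = q − p. For instance
  ∂QS = S − Q.
This gives a 5×6 integer matrix of rank 4; reducing to Smith normal form yields diagonal entries (1,1,1,1).

Now H_k = ker ∂_k / im ∂_{k+1}, so:

  H_1: rank ker ∂_1 − rank ∂_2 = (6 − 4) − 0 = 2, and there is no ∂_2, so H_1 ≅ Z^2.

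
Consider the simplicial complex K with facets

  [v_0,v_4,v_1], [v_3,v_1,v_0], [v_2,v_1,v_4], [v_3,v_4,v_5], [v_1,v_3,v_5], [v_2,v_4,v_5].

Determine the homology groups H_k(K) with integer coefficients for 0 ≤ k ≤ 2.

H_0 ≅ Z,  H_1 ≅ Z,  H_2 = 0.

Fix the vertex order v_0 < v_1 < v_2 < v_3 < v_4 < v_5 and write every simplex with vertices in increasing order. Then dim K = 2 and the simplices of K are:

  0-simplices (6): [v_0], [v_1], [v_2], [v_3], [v_4], [v_5]
  1-simplices (12): [v_0,v_1], [v_0,v_3], [v_0,v_4], [v_1,v_2], [v_1,v_3], [v_1,v_4], [v_1,v_5], [v_2,v_4], [v_2,v_5], [v_3,v_4], [v_3,v_5], [v_4,v_5]
  2-simplices (6): [v_0,v_1,v_3], [v_0,v_1,v_4], [v_1,v_2,v_4], [v_1,v_3,v_5], [v_2,v_4,v_5], [v_3,v_4,v_5]

giving chain groups C_0 ≅ Z^6, C_1 ≅ Z^12, C_2 ≅ Z^6.

∂_1: C_1 → C_0 maps an edge to its endpoints' difference, ∂[p,q] = q − p.
As a 6×12 matrix over Z this has rank 5, with invariant factors (1,1,1,1,1).

The boundary map ∂_2: C_2 → C_1 sends each 2-simplex [p,q,r] to [q,r] − [p,r] + [p,q]. For instance
  ∂[v_2,v_4,v_5] = [v_4,v_5] − [v_2,v_5] + [v_2,v_4],
  ∂[v_1,v_3,v_5] = [v_3,v_5] − [v_1,v_5] + [v_1,v_3].
The 12×6 boundary matrix has rank 6 and Smith normal form diag(1,1,1,1,1,1).

Reading off H_k = ker ∂_k / im ∂_{k+1}:

  H_0: rank C_0 − rank ∂_1 = 6 − 5 = 1, and the invariant factors of ∂_1 are all 1, so H_0 = Z.
  H_1: rank ker ∂_1 − rank ∂_2 = (12 − 5) − 6 = 1, and the invariant factors of ∂_2 are all 1, so H_1 = Z.
  H_2: rank ker ∂_2 − rank ∂_3 = (6 − 6) − 0 = 0, and there is no ∂_3, so H_2 = 0.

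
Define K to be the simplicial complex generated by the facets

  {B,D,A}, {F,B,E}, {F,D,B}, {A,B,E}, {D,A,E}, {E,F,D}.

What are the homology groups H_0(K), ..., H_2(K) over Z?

H_0 = Z,  H_1 = 0,  H_2 = Z.

Take the total order A < B < D < E < F on the vertex set. Then K (dimension 2) consists of the simplices:

  0-simplices (5): A, B, D, E, F
  1-simplices (9): AB, AD, AE, BD, BE, BF, DE, DF, EF
  2-simplices (6): ABD, ABE, ADE, BDF, BEF, DEF

so the chain groups are C_0 ≅ Z^5, C_1 ≅ Z^9, C_2 ≅ Z^6.

The boundary map ∂_1: C_1 → C_0 sends each edge [p,q] (with p < q) to q − p. For instance
  ∂DE = E − D.
The resulting 5×9 matrix has rank 4, and its Smith normal form has invariant factors (1,1,1,1).

∂_2: C_2 → C_1 maps a triangle to the signed sum of its edges. For instance
  ∂BEF = EF − BF + BE,
  ∂DEF = EF − DF + DE.
This gives a 9×6 integer matrix of rank 5; reducing to Smith normal form yields diagonal entries (1,1,1,1,1).

Computing H_k = (kernel of ∂_k) / (image of ∂_{k+1}):

  H_0: rank C_0 − rank ∂_1 = 5 − 4 = 1, and the invariant factors of ∂_1 are all 1, so H_0 = Z.
  H_1: rank ker ∂_1 − rank ∂_2 = (9 − 4) − 5 = 0, and the invariant factors of ∂_2 are all 1, so H_1 = 0.
  H_2: rank ker ∂_2 − rank ∂_3 = (6 − 5) − 0 = 1, and there is no ∂_3, so H_2 = Z.

As a check, the Euler characteristic is 5 − 9 + 6 = 2, which agrees with 1 − 0 + 1 = 2.
(K is a triangulation of the 2-sphere S^2.)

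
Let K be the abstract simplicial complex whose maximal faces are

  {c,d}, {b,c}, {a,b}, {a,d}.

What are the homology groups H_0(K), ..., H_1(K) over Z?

K has 4 vertices, 4 edges.
rank ∂_0 = 0, rank ∂_1 = 3 ⇒ b_0 = 4 − 0 − 3 = 1; all invariant factors of ∂_1 are 1 so no torsion. So H_0 = Z.
rank ∂_1 = 3, rank ∂_2 = 0 ⇒ b_1 = 4 − 3 − 0 = 1. So H_1 = Z.

H_0 = Z,  H_1 = Z.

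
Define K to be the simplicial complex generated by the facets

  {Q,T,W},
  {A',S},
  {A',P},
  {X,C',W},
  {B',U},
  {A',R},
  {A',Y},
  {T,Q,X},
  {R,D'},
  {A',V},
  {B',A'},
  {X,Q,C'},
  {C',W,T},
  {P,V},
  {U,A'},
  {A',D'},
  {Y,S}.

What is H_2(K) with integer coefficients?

H_2 ≅ 0.

Fix the vertex order P < Q < R < S < T < U < V < W < X < Y < A' < B' < C' < D' and write every simplex with vertices in increasing order. Then dim K = 2 and the simplices of K are:

  0-simplices (14): [P], [Q], [R], [S], [T], [U], [V], [W], [X], [Y], [A'], [B'], [C'], [D']
  1-simplices (22): (22 of them)
  2-simplices (5): [Q,T,W], [Q,T,X], [Q,X,C'], [T,W,C'], [W,X,C']

Hence C_0 ≅ Z^14, C_1 ≅ Z^22, C_2 ≅ Z^5.

The boundary map ∂_1: C_1 → C_0 is given by ∂[p,q] = [q] − [p]. For instance
  ∂[V,A'] = [A'] − [V].
This gives a 14×22 integer matrix of rank 12; reducing to Smith normal form yields diagonal entries (1,1,1,1,1,1,1,1,1,1,1,1).

∂_2: C_2 → C_1 acts by ∂[p,q,r] = [q,r] − [p,r] + [p,q]. For instance
  ∂[Q,X,C'] = [X,C'] − [Q,C'] + [Q,X],
  ∂[W,X,C'] = [X,C'] − [W,C'] + [W,X].
This gives a 22×5 integer matrix of rank 5; reducing to Smith normal form yields diagonal entries (1,1,1,1,1).

Computing H_k = (kernel of ∂_k) / (image of ∂_{k+1}):

  H_2: rank ker ∂_2 − rank ∂_3 = (5 − 5) − 0 = 0, and there is no ∂_3, so H_2 = 0.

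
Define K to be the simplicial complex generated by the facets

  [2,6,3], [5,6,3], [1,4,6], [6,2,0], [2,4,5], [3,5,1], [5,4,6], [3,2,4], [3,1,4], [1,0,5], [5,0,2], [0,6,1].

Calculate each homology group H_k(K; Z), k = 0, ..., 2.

H_0 ≅ Z,  H_1 ≅ Z_2,  H_2 = 0.

We work with the vertex ordering 0 < 1 < 2 < 3 < 4 < 5 < 6. The simplices of K, each written with vertices in increasing order, are:

  0-simplices (7): [0], [1], [2], [3], [4], [5], [6]
  1-simplices (18): [0,1], [0,2], [0,5], [0,6], [1,3], [1,4], [1,5], [1,6], [2,3], [2,4], [2,5], [2,6], [3,4], [3,5], [3,6], [4,5], [4,6], [5,6]
  2-simplices (12): [0,1,5], [0,1,6], [0,2,5], [0,2,6], [1,3,4], [1,3,5], [1,4,6], [2,3,4], [2,3,6], [2,4,5], [3,5,6], [4,5,6]

giving chain groups C_0 ≅ Z^7, C_1 ≅ Z^18, C_2 ≅ Z^12.

∂_1: C_1 → C_0 is given by ∂[p,q] = [q] − [p]. For instance
  ∂[3,6] = [6] − [3].
The 7×18 boundary matrix has rank 6 and Smith normal form diag(1,1,1,1,1,1).

The boundary map ∂_2: C_2 → C_1 maps a triangle to the signed sum of its edges. For instance
  ∂[0,2,6] = [2,6] − [0,6] + [0,2],
  ∂[2,4,5] = [4,5] − [2,5] + [2,4].
The resulting 18×12 matrix has rank 12, and its Smith normal form has invariant factors (1,1,1,1,1,1,1,1,1,1,1,2).

From H_k ≅ ker(∂_k) / im(∂_{k+1}) we obtain:

  H_0: rank C_0 − rank ∂_1 = 7 − 6 = 1, and the invariant factors of ∂_1 are all 1, so H_0 ≅ Z.
  H_1: rank ker ∂_1 − rank ∂_2 = (18 − 6) − 12 = 0, and ∂_2 has invariant factor 2 > 1, so H_1 ≅ Z_2.
  H_2: rank ker ∂_2 − rank ∂_3 = (12 − 12) − 0 = 0, and there is no ∂_3, so H_2 ≅ 0.

As a check, the Euler characteristic is 7 − 18 + 12 = 1, which agrees with 1 − 0 + 0 = 1.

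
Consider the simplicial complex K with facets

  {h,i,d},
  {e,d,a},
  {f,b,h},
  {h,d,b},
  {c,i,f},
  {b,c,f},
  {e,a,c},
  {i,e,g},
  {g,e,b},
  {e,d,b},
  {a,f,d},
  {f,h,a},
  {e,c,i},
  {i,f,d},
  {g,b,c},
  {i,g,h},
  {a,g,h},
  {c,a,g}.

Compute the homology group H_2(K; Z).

Order the vertices as a < b < c < d < e < f < g < h < i. Listing each simplex with vertices in this order, K has dimension 2 with simplices:

  0-simplices (9): a, b, c, d, e, f, g, h, i
  1-simplices (27): ac, ad, ae, af, ag, ah, bc, bd, be, bf, bg, bh, ce, cf, cg, ci, de, df, dh, di, eg, ei, fh, fi, gh, gi, hi
  2-simplices (18): ace, acg, ade, adf, afh, agh, bcf, bcg, bde, bdh, beg, bfh, cei, cfi, dfi, dhi, egi, ghi

giving chain groups C_0 ≅ Z^9, C_1 ≅ Z^27, C_2 ≅ Z^18.

∂_1: C_1 → C_0 is given by ∂[p,q] = [q] − [p].
This gives a 9×27 integer matrix of rank 8; reducing to Smith normal form yields diagonal entries (1,1,1,1,1,1,1,1).

The boundary map ∂_2: C_2 → C_1 sends each 2-simplex [p,q,r] to [q,r] − [p,r] + [p,q]. For instance
  ∂bde = de − be + bd,
  ∂adf = df − af + ad.
As a 27×18 matrix over Z this has rank 18, with invariant factors (1,1,1,1,1,1,1,1,1,1,1,1,1,1,1,1,1,2).

Reading off H_k = ker ∂_k / im ∂_{k+1}:

  H_2: rank ker ∂_2 − rank ∂_3 = (18 − 18) − 0 = 0, and there is no ∂_3, so H_2 = 0.

(K is a triangulation of the Klein bottle.)

H_2 = 0.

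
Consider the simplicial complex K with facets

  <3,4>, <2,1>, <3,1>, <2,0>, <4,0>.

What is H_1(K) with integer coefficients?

Take the total order 0 < 1 < 2 < 3 < 4 on the vertex set. Then K (dimension 1) consists of the simplices:

  0-simplices (5): [0], [1], [2], [3], [4]
  1-simplices (5): [0,2], [0,4], [1,2], [1,3], [3,4]

Hence C_0 ≅ Z^5, C_1 ≅ Z^5.

∂_1: C_1 → C_0 maps an edge to its endpoints' difference, ∂[p,q] = q − p. For instance
  ∂[1,3] = [3] − [1].
This gives a 5×5 integer matrix of rank 4; reducing to Smith normal form yields diagonal entries (1,1,1,1).

From H_k ≅ ker(∂_k) / im(∂_{k+1}) we obtain:

  H_1: rank ker ∂_1 − rank ∂_2 = (5 − 4) − 0 = 1, and there is no ∂_2, so H_1 = Z.

H_1 = Z.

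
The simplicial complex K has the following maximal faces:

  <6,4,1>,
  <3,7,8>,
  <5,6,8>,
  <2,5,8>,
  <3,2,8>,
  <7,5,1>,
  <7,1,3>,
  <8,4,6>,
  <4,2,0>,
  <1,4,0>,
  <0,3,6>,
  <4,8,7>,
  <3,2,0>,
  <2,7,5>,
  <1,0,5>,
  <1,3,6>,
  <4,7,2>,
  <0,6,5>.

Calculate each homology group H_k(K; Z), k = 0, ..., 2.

Order the vertices as 0 < 1 < 2 < 3 < 4 < 5 < 6 < 7 < 8. Listing each simplex with vertices in this order, K has dimension 2 with simplices:

  0-simplices (9): [0], [1], [2], [3], [4], [5], [6], [7], [8]
  1-simplices (27): (27 of them)
  2-simplices (18): [0,1,4], [0,1,5], [0,2,3], [0,2,4], [0,3,6], [0,5,6], [1,3,6], [1,3,7], [1,4,6], [1,5,7], [2,3,8], [2,4,7], [2,5,7], [2,5,8], [3,7,8], [4,6,8], [4,7,8], [5,6,8]

Hence C_0 ≅ Z^9, C_1 ≅ Z^27, C_2 ≅ Z^18.

∂_1: C_1 → C_0 is given by ∂[p,q] = [q] − [p]. For instance
  ∂[2,7] = [7] − [2].
The 9×27 boundary matrix has rank 8 and Smith normal form diag(1,1,1,1,1,1,1,1).

∂_2: C_2 → C_1 acts by ∂[p,q,r] = [q,r] − [p,r] + [p,q]. For instance
  ∂[2,5,7] = [5,7] − [2,7] + [2,5],
  ∂[3,7,8] = [7,8] − [3,8] + [3,7].
As a 27×18 matrix over Z this has rank 18, with invariant factors (1,1,1,1,1,1,1,1,1,1,1,1,1,1,1,1,1,2).

Now H_k = ker ∂_k / im ∂_{k+1}, so:

  H_0: rank C_0 − rank ∂_1 = 9 − 8 = 1, and the invariant factors of ∂_1 are all 1, so H_0 ≅ Z.
  H_1: rank ker ∂_1 − rank ∂_2 = (27 − 8) − 18 = 1, and ∂_2 has invariant factor 2 > 1, so H_1 ≅ Z × Z/2.
  H_2: rank ker ∂_2 − rank ∂_3 = (18 − 18) − 0 = 0, and there is no ∂_3, so H_2 ≅ 0.

H_0 = Z,  H_1 = Z × Z/2,  H_2 = 0.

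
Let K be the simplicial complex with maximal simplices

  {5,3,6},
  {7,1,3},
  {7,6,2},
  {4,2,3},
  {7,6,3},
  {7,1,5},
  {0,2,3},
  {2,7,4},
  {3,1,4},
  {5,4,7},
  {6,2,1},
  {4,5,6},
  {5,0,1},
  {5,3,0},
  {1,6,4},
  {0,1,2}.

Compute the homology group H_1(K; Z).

H_1 = Z^2.

Take the total order 0 < 1 < 2 < 3 < 4 < 5 < 6 < 7 on the vertex set. Then K (dimension 2) consists of the simplices:

  0-simplices (8): [0], [1], [2], [3], [4], [5], [6], [7]
  1-simplices (24): (24 of them)
  2-simplices (16): [0,1,2], [0,1,5], [0,2,3], [0,3,5], [1,2,6], [1,3,4], [1,3,7], [1,4,6], [1,5,7], [2,3,4], [2,4,7], [2,6,7], [3,5,6], [3,6,7], [4,5,6], [4,5,7]

so the chain groups are C_0 ≅ Z^8, C_1 ≅ Z^24, C_2 ≅ Z^16.

The boundary map ∂_1: C_1 → C_0 sends each edge [p,q] (with p < q) to q − p.
This gives a 8×24 integer matrix of rank 7; reducing to Smith normal form yields diagonal entries (1,1,1,1,1,1,1).

The boundary map ∂_2: C_2 → C_1 acts by ∂[p,q,r] = [q,r] − [p,r] + [p,q]. For instance
  ∂[1,2,6] = [2,6] − [1,6] + [1,2],
  ∂[1,3,4] = [3,4] − [1,4] + [1,3].
The 24×16 boundary matrix has rank 15 and Smith normal form diag(1,1,1,1,1,1,1,1,1,1,1,1,1,1,1).

Now H_k = ker ∂_k / im ∂_{k+1}, so:

  H_1: rank ker ∂_1 − rank ∂_2 = (24 − 7) − 15 = 2, and the invariant factors of ∂_2 are all 1, so H_1 ≅ Z^2.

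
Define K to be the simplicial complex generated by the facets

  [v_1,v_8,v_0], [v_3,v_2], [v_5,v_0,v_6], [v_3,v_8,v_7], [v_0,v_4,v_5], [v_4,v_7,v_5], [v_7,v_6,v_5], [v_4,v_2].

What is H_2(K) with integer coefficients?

H_2 = 0.

We work with the vertex ordering v_0 < v_1 < v_2 < v_3 < v_4 < v_5 < v_6 < v_7 < v_8. The simplices of K, each written with vertices in increasing order, are:

  0-simplices (9): [v_0], [v_1], [v_2], [v_3], [v_4], [v_5], [v_6], [v_7], [v_8]
  1-simplices (16): (16 of them)
  2-simplices (6): [v_0,v_1,v_8], [v_0,v_4,v_5], [v_0,v_5,v_6], [v_3,v_7,v_8], [v_4,v_5,v_7], [v_5,v_6,v_7]

giving chain groups C_0 ≅ Z^9, C_1 ≅ Z^16, C_2 ≅ Z^6.

Boundary ∂_1: C_1 → C_0 is given by ∂[p,q] = [q] − [p].
The resulting 9×16 matrix has rank 8, and its Smith normal form has invariant factors (1,1,1,1,1,1,1,1).

The boundary map ∂_2: C_2 → C_1 acts by ∂[p,q,r] = [q,r] − [p,r] + [p,q]. For instance
  ∂[v_0,v_5,v_6] = [v_5,v_6] − [v_0,v_6] + [v_0,v_5],
  ∂[v_4,v_5,v_7] = [v_5,v_7] − [v_4,v_7] + [v_4,v_5].
As a 16×6 matrix over Z this has rank 6, with invariant factors (1,1,1,1,1,1).

Now H_k = ker ∂_k / im ∂_{k+1}, so:

  H_2: rank ker ∂_2 − rank ∂_3 = (6 − 6) − 0 = 0, and there is no ∂_3, so H_2 = 0.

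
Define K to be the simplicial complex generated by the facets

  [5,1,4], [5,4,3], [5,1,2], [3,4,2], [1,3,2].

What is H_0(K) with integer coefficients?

H_0 = Z.

Take the total order 1 < 2 < 3 < 4 < 5 on the vertex set. Then K (dimension 2) consists of the simplices:

  0-simplices (5): [1], [2], [3], [4], [5]
  1-simplices (10): [1,2], [1,3], [1,4], [1,5], [2,3], [2,4], [2,5], [3,4], [3,5], [4,5]
  2-simplices (5): [1,2,3], [1,2,5], [1,4,5], [2,3,4], [3,4,5]

Hence C_0 ≅ Z^5, C_1 ≅ Z^10, C_2 ≅ Z^5.

Boundary ∂_1: C_1 → C_0 is given by ∂[p,q] = [q] − [p]. For instance
  ∂[4,5] = [5] − [4].
This gives a 5×10 integer matrix of rank 4; reducing to Smith normal form yields diagonal entries (1,1,1,1).

∂_2: C_2 → C_1 acts by ∂[p,q,r] = [q,r] − [p,r] + [p,q]. For instance
  ∂[2,3,4] = [3,4] − [2,4] + [2,3],
  ∂[1,2,5] = [2,5] − [1,5] + [1,2].
The resulting 10×5 matrix has rank 5, and its Smith normal form has invariant factors (1,1,1,1,1).

From H_k ≅ ker(∂_k) / im(∂_{k+1}) we obtain:

  H_0: rank C_0 − rank ∂_1 = 5 − 4 = 1, and the invariant factors of ∂_1 are all 1, so H_0 ≅ Z.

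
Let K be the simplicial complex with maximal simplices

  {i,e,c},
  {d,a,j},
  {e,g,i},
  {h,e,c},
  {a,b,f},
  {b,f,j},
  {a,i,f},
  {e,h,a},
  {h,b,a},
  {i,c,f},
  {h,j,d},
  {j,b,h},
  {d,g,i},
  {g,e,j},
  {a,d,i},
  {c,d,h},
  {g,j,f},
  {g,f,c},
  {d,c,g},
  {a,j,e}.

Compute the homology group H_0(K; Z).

We work with the vertex ordering a < b < c < d < e < f < g < h < i < j. The simplices of K, each written with vertices in increasing order, are:

  0-simplices (10): a, b, c, d, e, f, g, h, i, j
  1-simplices (30): ab, ad, ae, af, ah, ai, aj, bf, bh, bj, cd, ce, cf, cg, ch, ci, dg, dh, di, dj, eg, eh, ei, ej, fg, fi, fj, gi, gj, hj
  2-simplices (20): abf, abh, adi, adj, aeh, aej, afi, bfj, bhj, cdg, cdh, ceh, cei, cfg, cfi, dgi, dhj, egi, egj, fgj

Hence C_0 ≅ Z^10, C_1 ≅ Z^30, C_2 ≅ Z^20.

∂_1: C_1 → C_0 maps an edge to its endpoints' difference, ∂[p,q] = q − p. For instance
  ∂ab = b − a.
As a 10×30 matrix over Z this has rank 9, with invariant factors (1,1,1,1,1,1,1,1,1).

The boundary map ∂_2: C_2 → C_1 sends each 2-simplex [p,q,r] to [q,r] − [p,r] + [p,q]. For instance
  ∂aeh = eh − ah + ae,
  ∂afi = fi − ai + af.
As a 30×20 matrix over Z this has rank 20, with invariant factors (1,1,1,1,1,1,1,1,1,1,1,1,1,1,1,1,1,1,1,2).

Reading off H_k = ker ∂_k / im ∂_{k+1}:

  H_0: rank C_0 − rank ∂_1 = 10 − 9 = 1, and the invariant factors of ∂_1 are all 1, so H_0 ≅ Z.

H_0 = Z.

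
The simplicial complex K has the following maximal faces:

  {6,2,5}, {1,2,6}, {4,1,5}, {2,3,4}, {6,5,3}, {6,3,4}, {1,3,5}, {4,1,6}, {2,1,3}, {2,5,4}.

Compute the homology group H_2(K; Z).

H_2 = 0.

Take the total order 1 < 2 < 3 < 4 < 5 < 6 on the vertex set. Then K (dimension 2) consists of the simplices:

  0-simplices (6): [1], [2], [3], [4], [5], [6]
  1-simplices (15): [1,2], [1,3], [1,4], [1,5], [1,6], [2,3], [2,4], [2,5], [2,6], [3,4], [3,5], [3,6], [4,5], [4,6], [5,6]
  2-simplices (10): [1,2,3], [1,2,6], [1,3,5], [1,4,5], [1,4,6], [2,3,4], [2,4,5], [2,5,6], [3,4,6], [3,5,6]

giving chain groups C_0 ≅ Z^6, C_1 ≅ Z^15, C_2 ≅ Z^10.

The boundary map ∂_1: C_1 → C_0 sends each edge [p,q] (with p < q) to q − p. For instance
  ∂[5,6] = [6] − [5].
As a 6×15 matrix over Z this has rank 5, with invariant factors (1,1,1,1,1).

Boundary ∂_2: C_2 → C_1 sends each 2-simplex [p,q,r] to [q,r] − [p,r] + [p,q]. For instance
  ∂[2,3,4] = [3,4] − [2,4] + [2,3],
  ∂[3,4,6] = [4,6] − [3,6] + [3,4].
The resulting 15×10 matrix has rank 10, and its Smith normal form has invariant factors (1,1,1,1,1,1,1,1,1,2).

Computing H_k = (kernel of ∂_k) / (image of ∂_{k+1}):

  H_2: rank ker ∂_2 − rank ∂_3 = (10 − 10) − 0 = 0, and there is no ∂_3, so H_2 ≅ 0.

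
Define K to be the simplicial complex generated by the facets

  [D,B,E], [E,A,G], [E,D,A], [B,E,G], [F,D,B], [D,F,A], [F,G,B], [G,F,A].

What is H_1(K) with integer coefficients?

H_1 ≅ 0.

Order the vertices as A < B < D < E < F < G. Listing each simplex with vertices in this order, K has dimension 2 with simplices:

  0-simplices (6): A, B, D, E, F, G
  1-simplices (12): AD, AE, AF, AG, BD, BE, BF, BG, DE, DF, EG, FG
  2-simplices (8): ADE, ADF, AEG, AFG, BDE, BDF, BEG, BFG

so the chain groups are C_0 ≅ Z^6, C_1 ≅ Z^12, C_2 ≅ Z^8.

Boundary ∂_1: C_1 → C_0 maps an edge to its endpoints' difference, ∂[p,q] = q − p. For instance
  ∂BD = D − B.
This gives a 6×12 integer matrix of rank 5; reducing to Smith normal form yields diagonal entries (1,1,1,1,1).

The boundary map ∂_2: C_2 → C_1 acts by ∂[p,q,r] = [q,r] − [p,r] + [p,q]. For instance
  ∂BFG = FG − BG + BF,
  ∂ADF = DF − AF + AD.
The 12×8 boundary matrix has rank 7 and Smith normal form diag(1,1,1,1,1,1,1).

From H_k ≅ ker(∂_k) / im(∂_{k+1}) we obtain:

  H_1: rank ker ∂_1 − rank ∂_2 = (12 − 5) − 7 = 0, and the invariant factors of ∂_2 are all 1, so H_1 ≅ 0.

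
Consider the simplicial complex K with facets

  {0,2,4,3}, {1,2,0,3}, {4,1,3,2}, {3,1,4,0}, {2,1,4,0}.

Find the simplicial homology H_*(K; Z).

K has 5 vertices, 10 edges, 10 triangles, 5 3-simplices.
rank ∂_0 = 0, rank ∂_1 = 4 ⇒ b_0 = 5 − 0 − 4 = 1; all invariant factors of ∂_1 are 1 so no torsion. So H_0 ≅ Z.
rank ∂_1 = 4, rank ∂_2 = 6 ⇒ b_1 = 10 − 4 − 6 = 0; all invariant factors of ∂_2 are 1 so no torsion. So H_1 ≅ 0.
rank ∂_2 = 6, rank ∂_3 = 4 ⇒ b_2 = 10 − 6 − 4 = 0; all invariant factors of ∂_3 are 1 so no torsion. So H_2 ≅ 0.
rank ∂_3 = 4, rank ∂_4 = 0 ⇒ b_3 = 5 − 4 − 0 = 1. So H_3 ≅ Z.

H_0 ≅ Z,  H_1 = 0,  H_2 = 0,  H_3 ≅ Z.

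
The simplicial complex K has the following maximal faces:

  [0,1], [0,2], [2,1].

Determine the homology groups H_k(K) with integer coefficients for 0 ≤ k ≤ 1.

We work with the vertex ordering 0 < 1 < 2. The simplices of K, each written with vertices in increasing order, are:

  0-simplices (3): [0], [1], [2]
  1-simplices (3): [0,1], [0,2], [1,2]

so the chain groups are C_0 ≅ Z^3, C_1 ≅ Z^3.

The boundary map ∂_1: C_1 → C_0 maps an edge to its endpoints' difference, ∂[p,q] = q − p. For instance
  ∂[0,2] = [2] − [0].
As a 3×3 matrix over Z this has rank 2, with invariant factors (1,1).

Now H_k = ker ∂_k / im ∂_{k+1}, so:

  H_0: rank C_0 − rank ∂_1 = 3 − 2 = 1, and the invariant factors of ∂_1 are all 1, so H_0 ≅ Z.
  H_1: rank ker ∂_1 − rank ∂_2 = (3 − 2) − 0 = 1, and there is no ∂_2, so H_1 ≅ Z.

H_0 = Z,  H_1 = Z.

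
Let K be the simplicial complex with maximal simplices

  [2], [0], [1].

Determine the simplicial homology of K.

We work with the vertex ordering 0 < 1 < 2. The simplices of K, each written with vertices in increasing order, are:

  0-simplices (3): [0], [1], [2]

so the chain groups are C_0 ≅ Z^3.

Reading off H_k = ker ∂_k / im ∂_{k+1}:

  H_0: rank C_0 − rank ∂_1 = 3 − 0 = 3, and there is no ∂_1, so H_0 = Z^3.

H_0 ≅ Z^3.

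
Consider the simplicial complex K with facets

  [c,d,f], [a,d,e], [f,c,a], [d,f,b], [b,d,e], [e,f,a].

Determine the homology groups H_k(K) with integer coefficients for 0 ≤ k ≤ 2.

H_0 = Z,  H_1 = Z,  H_2 = 0.

Order the vertices as a < b < c < d < e < f. Listing each simplex with vertices in this order, K has dimension 2 with simplices:

  0-simplices (6): a, b, c, d, e, f
  1-simplices (12): ac, ad, ae, af, bd, be, bf, cd, cf, de, df, ef
  2-simplices (6): acf, ade, aef, bde, bdf, cdf

giving chain groups C_0 ≅ Z^6, C_1 ≅ Z^12, C_2 ≅ Z^6.

Boundary ∂_1: C_1 → C_0 sends each edge [p,q] (with p < q) to q − p. For instance
  ∂be = e − b.
The resulting 6×12 matrix has rank 5, and its Smith normal form has invariant factors (1,1,1,1,1).

∂_2: C_2 → C_1 maps a triangle to the signed sum of its edges. For instance
  ∂bde = de − be + bd,
  ∂cdf = df − cf + cd.
This gives a 12×6 integer matrix of rank 6; reducing to Smith normal form yields diagonal entries (1,1,1,1,1,1).

Computing H_k = (kernel of ∂_k) / (image of ∂_{k+1}):

  H_0: rank C_0 − rank ∂_1 = 6 − 5 = 1, and the invariant factors of ∂_1 are all 1, so H_0 = Z.
  H_1: rank ker ∂_1 − rank ∂_2 = (12 − 5) − 6 = 1, and the invariant factors of ∂_2 are all 1, so H_1 = Z.
  H_2: rank ker ∂_2 − rank ∂_3 = (6 − 6) − 0 = 0, and there is no ∂_3, so H_2 = 0.

As a check, the Euler characteristic is 6 − 12 + 6 = 0, which agrees with 1 − 1 + 0 = 0.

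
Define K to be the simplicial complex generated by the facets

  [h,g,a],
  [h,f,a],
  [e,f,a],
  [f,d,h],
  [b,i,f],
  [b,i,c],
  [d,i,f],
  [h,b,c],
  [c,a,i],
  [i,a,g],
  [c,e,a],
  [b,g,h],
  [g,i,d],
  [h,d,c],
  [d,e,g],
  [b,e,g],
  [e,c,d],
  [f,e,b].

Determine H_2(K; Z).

We work with the vertex ordering a < b < c < d < e < f < g < h < i. The simplices of K, each written with vertices in increasing order, are:

  0-simplices (9): a, b, c, d, e, f, g, h, i
  1-simplices (27): ac, ae, af, ag, ah, ai, bc, be, bf, bg, bh, bi, cd, ce, ch, ci, de, df, dg, dh, di, ef, eg, fh, fi, gh, gi
  2-simplices (18): ace, aci, aef, afh, agh, agi, bch, bci, bef, beg, bfi, bgh, cde, cdh, deg, dfh, dfi, dgi

so the chain groups are C_0 ≅ Z^9, C_1 ≅ Z^27, C_2 ≅ Z^18.

Boundary ∂_1: C_1 → C_0 sends each edge [p,q] (with p < q) to q − p.
This gives a 9×27 integer matrix of rank 8; reducing to Smith normal form yields diagonal entries (1,1,1,1,1,1,1,1).

∂_2: C_2 → C_1 maps a triangle to the signed sum of its edges. For instance
  ∂dfh = fh − dh + df,
  ∂agi = gi − ai + ag.
The 27×18 boundary matrix has rank 17 and Smith normal form diag(1,1,1,1,1,1,1,1,1,1,1,1,1,1,1,1,1).

Reading off H_k = ker ∂_k / im ∂_{k+1}:

  H_2: rank ker ∂_2 − rank ∂_3 = (18 − 17) − 0 = 1, and there is no ∂_3, so H_2 ≅ Z.

H_2 = Z.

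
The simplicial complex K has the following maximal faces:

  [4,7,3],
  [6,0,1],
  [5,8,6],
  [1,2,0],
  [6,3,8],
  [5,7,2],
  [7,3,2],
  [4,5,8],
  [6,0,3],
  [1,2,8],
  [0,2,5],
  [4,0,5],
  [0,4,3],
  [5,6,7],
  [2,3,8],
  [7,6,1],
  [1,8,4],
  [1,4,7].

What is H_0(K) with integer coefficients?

We work with the vertex ordering 0 < 1 < 2 < 3 < 4 < 5 < 6 < 7 < 8. The simplices of K, each written with vertices in increasing order, are:

  0-simplices (9): [0], [1], [2], [3], [4], [5], [6], [7], [8]
  1-simplices (27): (27 of them)
  2-simplices (18): [0,1,2], [0,1,6], [0,2,5], [0,3,4], [0,3,6], [0,4,5], [1,2,8], [1,4,7], [1,4,8], [1,6,7], [2,3,7], [2,3,8], [2,5,7], [3,4,7], [3,6,8], [4,5,8], [5,6,7], [5,6,8]

so the chain groups are C_0 ≅ Z^9, C_1 ≅ Z^27, C_2 ≅ Z^18.

Boundary ∂_1: C_1 → C_0 maps an edge to its endpoints' difference, ∂[p,q] = q − p. For instance
  ∂[4,5] = [5] − [4].
The resulting 9×27 matrix has rank 8, and its Smith normal form has invariant factors (1,1,1,1,1,1,1,1).

The boundary map ∂_2: C_2 → C_1 maps a triangle to the signed sum of its edges. For instance
  ∂[5,6,7] = [6,7] − [5,7] + [5,6],
  ∂[0,2,5] = [2,5] − [0,5] + [0,2].
The resulting 27×18 matrix has rank 17, and its Smith normal form has invariant factors (1,1,1,1,1,1,1,1,1,1,1,1,1,1,1,1,1).

Reading off H_k = ker ∂_k / im ∂_{k+1}:

  H_0: rank C_0 − rank ∂_1 = 9 − 8 = 1, and the invariant factors of ∂_1 are all 1, so H_0 ≅ Z.

H_0 = Z.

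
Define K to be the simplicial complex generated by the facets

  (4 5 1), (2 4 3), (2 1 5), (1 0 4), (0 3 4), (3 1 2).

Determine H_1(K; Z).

Fix the vertex order 0 < 1 < 2 < 3 < 4 < 5 and write every simplex with vertices in increasing order. Then dim K = 2 and the simplices of K are:

  0-simplices (6): [0], [1], [2], [3], [4], [5]
  1-simplices (12): [0,1], [0,3], [0,4], [1,2], [1,3], [1,4], [1,5], [2,3], [2,4], [2,5], [3,4], [4,5]
  2-simplices (6): [0,1,4], [0,3,4], [1,2,3], [1,2,5], [1,4,5], [2,3,4]

Hence C_0 ≅ Z^6, C_1 ≅ Z^12, C_2 ≅ Z^6.

The boundary map ∂_1: C_1 → C_0 sends each edge [p,q] (with p < q) to q − p.
The 6×12 boundary matrix has rank 5 and Smith normal form diag(1,1,1,1,1).

∂_2: C_2 → C_1 maps a triangle to the signed sum of its edges. For instance
  ∂[1,2,5] = [2,5] − [1,5] + [1,2],
  ∂[1,2,3] = [2,3] − [1,3] + [1,2].
This gives a 12×6 integer matrix of rank 6; reducing to Smith normal form yields diagonal entries (1,1,1,1,1,1).

Computing H_k = (kernel of ∂_k) / (image of ∂_{k+1}):

  H_1: rank ker ∂_1 − rank ∂_2 = (12 − 5) − 6 = 1, and the invariant factors of ∂_2 are all 1, so H_1 = Z.

H_1 = Z.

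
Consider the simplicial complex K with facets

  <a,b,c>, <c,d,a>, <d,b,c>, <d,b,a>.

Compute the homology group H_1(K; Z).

Order the vertices as a < b < c < d. Listing each simplex with vertices in this order, K has dimension 2 with simplices:

  0-simplices (4): a, b, c, d
  1-simplices (6): ab, ac, ad, bc, bd, cd
  2-simplices (4): abc, abd, acd, bcd

Hence C_0 ≅ Z^4, C_1 ≅ Z^6, C_2 ≅ Z^4.

Boundary ∂_1: C_1 → C_0 is given by ∂[p,q] = [q] − [p]. For instance
  ∂ac = c − a.
This gives a 4×6 integer matrix of rank 3; reducing to Smith normal form yields diagonal entries (1,1,1).

Boundary ∂_2: C_2 → C_1 maps a triangle to the signed sum of its edges. For instance
  ∂abc = bc − ac + ab,
  ∂bcd = cd − bd + bc.
This gives a 6×4 integer matrix of rank 3; reducing to Smith normal form yields diagonal entries (1,1,1).

Reading off H_k = ker ∂_k / im ∂_{k+1}:

  H_1: rank ker ∂_1 − rank ∂_2 = (6 − 3) − 3 = 0, and the invariant factors of ∂_2 are all 1, so H_1 = 0.

H_1 = 0.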